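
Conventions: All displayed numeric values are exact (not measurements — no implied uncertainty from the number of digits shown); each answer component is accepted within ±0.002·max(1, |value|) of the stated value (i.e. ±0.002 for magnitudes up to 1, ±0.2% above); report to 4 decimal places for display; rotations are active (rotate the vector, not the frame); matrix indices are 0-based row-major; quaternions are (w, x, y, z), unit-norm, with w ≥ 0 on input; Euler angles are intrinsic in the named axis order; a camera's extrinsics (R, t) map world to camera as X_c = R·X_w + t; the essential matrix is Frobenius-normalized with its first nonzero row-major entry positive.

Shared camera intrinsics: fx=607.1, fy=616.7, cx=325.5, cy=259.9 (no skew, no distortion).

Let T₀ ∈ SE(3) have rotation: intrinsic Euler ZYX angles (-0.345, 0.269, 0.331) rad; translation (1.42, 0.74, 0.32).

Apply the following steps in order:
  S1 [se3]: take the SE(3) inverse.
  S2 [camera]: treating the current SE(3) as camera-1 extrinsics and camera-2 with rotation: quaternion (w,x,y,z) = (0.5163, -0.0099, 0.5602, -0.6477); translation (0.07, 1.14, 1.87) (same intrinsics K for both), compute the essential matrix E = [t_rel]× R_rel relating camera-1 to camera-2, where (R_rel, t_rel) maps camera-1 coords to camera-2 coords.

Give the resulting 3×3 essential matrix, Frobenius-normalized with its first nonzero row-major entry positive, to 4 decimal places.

matrix = [0.3082 0.1979 0.5981; -0.5210 0.4610 0.1053; 0.0124 -0.0721 -0.0882]

after S1 (invert_se3): R=[0.9072 -0.3260 -0.2658; 0.4011 0.8608 0.3133; 0.1266 -0.3908 0.9117], t=(-0.9620, -1.3068, -0.1823)
after S2 (essential): [0.3082 0.1979 0.5981; -0.5210 0.4610 0.1053; 0.0124 -0.0721 -0.0882]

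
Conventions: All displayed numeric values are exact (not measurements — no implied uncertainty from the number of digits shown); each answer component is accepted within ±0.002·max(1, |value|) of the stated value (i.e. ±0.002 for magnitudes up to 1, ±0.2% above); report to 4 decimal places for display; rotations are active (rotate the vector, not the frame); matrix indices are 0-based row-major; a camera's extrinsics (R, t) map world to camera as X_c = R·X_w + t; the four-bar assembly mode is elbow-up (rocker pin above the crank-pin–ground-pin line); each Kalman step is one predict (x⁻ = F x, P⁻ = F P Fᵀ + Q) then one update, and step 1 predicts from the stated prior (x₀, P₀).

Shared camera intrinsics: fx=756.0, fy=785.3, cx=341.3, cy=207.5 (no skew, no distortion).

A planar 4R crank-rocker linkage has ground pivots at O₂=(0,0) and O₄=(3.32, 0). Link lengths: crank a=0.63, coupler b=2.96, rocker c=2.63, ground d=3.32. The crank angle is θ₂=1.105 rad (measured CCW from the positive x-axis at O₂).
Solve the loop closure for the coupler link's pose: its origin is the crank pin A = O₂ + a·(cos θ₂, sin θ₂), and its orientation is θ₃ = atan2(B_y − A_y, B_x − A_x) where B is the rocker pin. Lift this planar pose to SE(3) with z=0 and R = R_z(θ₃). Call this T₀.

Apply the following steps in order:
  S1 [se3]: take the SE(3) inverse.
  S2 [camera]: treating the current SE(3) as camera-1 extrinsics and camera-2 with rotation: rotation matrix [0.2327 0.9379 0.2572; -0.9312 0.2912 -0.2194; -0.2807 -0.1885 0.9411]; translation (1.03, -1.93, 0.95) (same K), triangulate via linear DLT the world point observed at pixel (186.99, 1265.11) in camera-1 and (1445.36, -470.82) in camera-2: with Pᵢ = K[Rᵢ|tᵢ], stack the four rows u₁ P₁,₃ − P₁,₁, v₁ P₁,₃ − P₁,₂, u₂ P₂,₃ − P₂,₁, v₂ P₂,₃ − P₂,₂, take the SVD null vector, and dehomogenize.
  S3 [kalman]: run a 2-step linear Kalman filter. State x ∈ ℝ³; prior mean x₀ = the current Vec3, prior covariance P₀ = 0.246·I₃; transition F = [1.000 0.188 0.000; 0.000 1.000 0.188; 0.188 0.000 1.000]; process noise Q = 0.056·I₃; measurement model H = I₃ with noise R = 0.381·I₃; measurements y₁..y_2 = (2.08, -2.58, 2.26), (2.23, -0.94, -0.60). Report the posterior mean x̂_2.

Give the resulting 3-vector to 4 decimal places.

source (fourbar_fk): coupler pose = R=[0.7548 -0.6559 0.0000; 0.6559 0.7548 0.0000; 0.0000 0.0000 1.0000], t=(0.2830, 0.5629, 0.0000)
after S1 (invert_se3): R=[0.7548 0.6559 0.0000; -0.6559 0.7548 0.0000; 0.0000 0.0000 1.0000], t=(-0.5828, -0.2393, 0.0000)
after S2 (triangulate): (-0.4552, 1.1909, 0.7115)
after S3 (kf_track): (1.1209, -0.3930, 0.6976)

result = (1.1209, -0.3930, 0.6976)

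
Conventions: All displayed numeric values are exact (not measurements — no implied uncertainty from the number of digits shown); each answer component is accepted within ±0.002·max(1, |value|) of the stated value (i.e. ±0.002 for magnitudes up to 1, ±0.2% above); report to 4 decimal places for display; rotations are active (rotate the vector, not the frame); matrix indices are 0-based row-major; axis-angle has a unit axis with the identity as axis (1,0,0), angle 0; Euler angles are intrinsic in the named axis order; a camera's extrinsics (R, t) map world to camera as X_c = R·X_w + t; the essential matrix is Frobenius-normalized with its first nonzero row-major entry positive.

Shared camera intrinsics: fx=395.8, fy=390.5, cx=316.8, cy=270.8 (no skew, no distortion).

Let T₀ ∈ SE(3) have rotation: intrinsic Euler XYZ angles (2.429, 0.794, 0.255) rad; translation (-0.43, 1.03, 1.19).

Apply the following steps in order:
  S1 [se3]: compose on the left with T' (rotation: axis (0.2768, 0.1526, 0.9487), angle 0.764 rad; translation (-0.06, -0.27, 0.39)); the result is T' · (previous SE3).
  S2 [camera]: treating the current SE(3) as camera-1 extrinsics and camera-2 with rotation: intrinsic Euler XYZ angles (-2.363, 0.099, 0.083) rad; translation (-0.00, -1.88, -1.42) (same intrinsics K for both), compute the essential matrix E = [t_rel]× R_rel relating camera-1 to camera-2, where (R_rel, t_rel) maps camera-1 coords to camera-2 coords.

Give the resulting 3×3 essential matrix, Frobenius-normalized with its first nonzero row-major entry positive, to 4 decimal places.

matrix = [0.1688 0.3924 -0.5333; -0.4849 -0.3427 -0.3649; 0.0406 -0.0451 0.2090]

after S1 (compose_se3): R=[0.4591 0.5050 0.7309; 0.5389 -0.8124 0.2228; 0.7062 0.2916 -0.6451], t=(-0.8311, 0.0132, 1.7997)
after S2 (essential): [0.1688 0.3924 -0.5333; -0.4849 -0.3427 -0.3649; 0.0406 -0.0451 0.2090]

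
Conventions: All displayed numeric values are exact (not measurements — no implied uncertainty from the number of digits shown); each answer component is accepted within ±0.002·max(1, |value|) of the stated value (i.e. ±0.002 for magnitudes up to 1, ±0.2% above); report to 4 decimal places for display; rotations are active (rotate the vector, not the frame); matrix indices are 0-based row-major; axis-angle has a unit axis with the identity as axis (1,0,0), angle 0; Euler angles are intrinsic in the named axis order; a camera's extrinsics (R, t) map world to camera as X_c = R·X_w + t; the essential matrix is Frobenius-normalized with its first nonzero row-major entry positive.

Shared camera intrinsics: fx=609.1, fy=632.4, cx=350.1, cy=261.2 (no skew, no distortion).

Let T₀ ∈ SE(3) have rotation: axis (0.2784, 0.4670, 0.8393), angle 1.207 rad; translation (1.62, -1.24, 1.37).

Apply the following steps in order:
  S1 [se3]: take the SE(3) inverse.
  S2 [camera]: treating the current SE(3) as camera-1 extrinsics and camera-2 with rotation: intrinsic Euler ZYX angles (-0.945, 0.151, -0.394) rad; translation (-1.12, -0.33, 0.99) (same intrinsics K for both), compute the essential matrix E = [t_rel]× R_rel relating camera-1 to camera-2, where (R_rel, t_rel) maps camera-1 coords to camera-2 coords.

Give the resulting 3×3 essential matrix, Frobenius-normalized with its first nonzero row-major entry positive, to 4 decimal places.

after S1 (invert_se3): R=[0.4057 0.8681 -0.2859; -0.7006 0.4963 0.5127; 0.5870 -0.0077 0.8096], t=(0.8109, 1.0481, -2.0695)
after S2 (essential): [0.2233 -0.6533 -0.1040; 0.3141 0.1213 0.4128; 0.3284 -0.0321 0.3462]

matrix = [0.2233 -0.6533 -0.1040; 0.3141 0.1213 0.4128; 0.3284 -0.0321 0.3462]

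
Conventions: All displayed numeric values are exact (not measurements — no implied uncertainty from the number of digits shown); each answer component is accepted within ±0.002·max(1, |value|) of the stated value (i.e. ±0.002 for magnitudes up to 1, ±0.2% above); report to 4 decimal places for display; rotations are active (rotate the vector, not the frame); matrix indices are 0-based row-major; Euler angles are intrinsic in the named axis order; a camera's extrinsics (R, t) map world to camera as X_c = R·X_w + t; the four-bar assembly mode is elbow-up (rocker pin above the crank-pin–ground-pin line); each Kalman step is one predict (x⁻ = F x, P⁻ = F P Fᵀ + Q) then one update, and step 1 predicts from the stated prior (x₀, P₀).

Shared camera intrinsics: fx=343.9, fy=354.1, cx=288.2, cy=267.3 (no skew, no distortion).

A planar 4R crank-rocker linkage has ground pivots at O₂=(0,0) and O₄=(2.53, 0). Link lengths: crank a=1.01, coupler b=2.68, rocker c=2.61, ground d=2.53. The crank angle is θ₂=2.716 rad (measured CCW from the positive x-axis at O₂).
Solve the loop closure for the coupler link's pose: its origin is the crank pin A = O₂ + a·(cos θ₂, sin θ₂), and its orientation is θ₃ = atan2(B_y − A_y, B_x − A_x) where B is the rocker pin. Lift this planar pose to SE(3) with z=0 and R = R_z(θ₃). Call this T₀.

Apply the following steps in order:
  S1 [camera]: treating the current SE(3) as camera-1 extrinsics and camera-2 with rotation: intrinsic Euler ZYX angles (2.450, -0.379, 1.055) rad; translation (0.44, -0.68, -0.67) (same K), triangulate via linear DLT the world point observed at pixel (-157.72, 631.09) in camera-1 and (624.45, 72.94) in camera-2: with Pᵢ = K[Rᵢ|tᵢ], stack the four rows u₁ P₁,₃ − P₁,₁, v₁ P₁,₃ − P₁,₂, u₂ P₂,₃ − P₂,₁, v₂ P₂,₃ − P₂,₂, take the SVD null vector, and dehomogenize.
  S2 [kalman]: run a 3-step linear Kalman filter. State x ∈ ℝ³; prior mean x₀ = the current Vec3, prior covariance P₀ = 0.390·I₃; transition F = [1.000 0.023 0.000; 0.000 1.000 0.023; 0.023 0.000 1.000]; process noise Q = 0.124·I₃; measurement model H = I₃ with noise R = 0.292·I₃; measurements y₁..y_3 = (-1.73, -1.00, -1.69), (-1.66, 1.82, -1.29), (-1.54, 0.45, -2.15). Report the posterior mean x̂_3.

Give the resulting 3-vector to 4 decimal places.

source (fourbar_fk): coupler pose = R=[0.7527 -0.6584 0.0000; 0.6584 0.7527 0.0000; 0.0000 0.0000 1.0000], t=(-0.9199, 0.4170, 0.0000)
after S1 (triangulate): (-0.1029, 1.9093, 1.7387)
after S2 (kf_track): (-1.4680, 0.6912, -1.5242)

result = (-1.4680, 0.6912, -1.5242)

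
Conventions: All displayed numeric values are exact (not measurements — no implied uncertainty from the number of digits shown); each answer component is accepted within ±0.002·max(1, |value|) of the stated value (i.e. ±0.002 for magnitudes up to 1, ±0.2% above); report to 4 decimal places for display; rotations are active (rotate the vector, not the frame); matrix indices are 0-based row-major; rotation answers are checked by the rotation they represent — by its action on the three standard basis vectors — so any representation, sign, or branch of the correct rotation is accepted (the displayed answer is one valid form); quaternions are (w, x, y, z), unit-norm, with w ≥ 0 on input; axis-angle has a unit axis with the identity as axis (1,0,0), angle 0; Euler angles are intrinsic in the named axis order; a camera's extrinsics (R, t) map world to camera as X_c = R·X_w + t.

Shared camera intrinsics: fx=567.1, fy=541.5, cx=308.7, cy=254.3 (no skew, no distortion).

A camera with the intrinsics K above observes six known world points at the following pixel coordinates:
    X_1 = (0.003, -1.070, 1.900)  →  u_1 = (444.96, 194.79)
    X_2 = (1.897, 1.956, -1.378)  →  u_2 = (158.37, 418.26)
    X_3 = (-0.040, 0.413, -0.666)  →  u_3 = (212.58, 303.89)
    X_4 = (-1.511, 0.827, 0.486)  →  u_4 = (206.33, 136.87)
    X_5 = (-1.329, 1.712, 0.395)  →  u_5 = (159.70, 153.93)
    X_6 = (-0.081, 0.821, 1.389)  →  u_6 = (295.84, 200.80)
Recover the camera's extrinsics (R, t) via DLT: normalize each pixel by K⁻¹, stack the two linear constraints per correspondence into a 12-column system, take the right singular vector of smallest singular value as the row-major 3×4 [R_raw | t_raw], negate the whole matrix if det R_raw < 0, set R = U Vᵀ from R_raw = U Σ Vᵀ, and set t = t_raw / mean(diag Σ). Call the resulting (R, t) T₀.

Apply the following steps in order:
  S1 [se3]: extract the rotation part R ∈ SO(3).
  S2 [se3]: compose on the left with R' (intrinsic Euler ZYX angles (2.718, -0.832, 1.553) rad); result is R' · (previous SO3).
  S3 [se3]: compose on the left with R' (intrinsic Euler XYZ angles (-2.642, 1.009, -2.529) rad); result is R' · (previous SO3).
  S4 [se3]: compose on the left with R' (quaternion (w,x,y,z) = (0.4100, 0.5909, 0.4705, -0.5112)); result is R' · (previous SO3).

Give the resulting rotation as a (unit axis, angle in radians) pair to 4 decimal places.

rotation (axis_angle) = ((0.9636, 0.1917, -0.1863), 2.3312)

source (pnp_recover): camera pose = R=[0.3003 -0.7608 0.5754; 0.7981 -0.1299 -0.5883; 0.5223 0.6359 0.5682], t=(-0.3197, 0.2498, 6.2073)
after S1 (rot_of_se3): [0.3003 -0.7608 0.5754; 0.7981 -0.1299 -0.5883; 0.5223 0.6359 0.5682]
after S2 (compose_so3): [0.5685 0.6494 -0.5050; 0.3009 0.4072 0.8624; 0.7656 -0.6423 0.0360]
after S3 (compose_so3): [0.4924 -0.7019 0.5148; 0.8169 0.5768 0.0051; -0.3005 0.4180 0.8573]
after S4 (compose_so3): [0.8793 0.4470 -0.1644; 0.1770 -0.6272 -0.7585; -0.4422 0.6379 -0.6306]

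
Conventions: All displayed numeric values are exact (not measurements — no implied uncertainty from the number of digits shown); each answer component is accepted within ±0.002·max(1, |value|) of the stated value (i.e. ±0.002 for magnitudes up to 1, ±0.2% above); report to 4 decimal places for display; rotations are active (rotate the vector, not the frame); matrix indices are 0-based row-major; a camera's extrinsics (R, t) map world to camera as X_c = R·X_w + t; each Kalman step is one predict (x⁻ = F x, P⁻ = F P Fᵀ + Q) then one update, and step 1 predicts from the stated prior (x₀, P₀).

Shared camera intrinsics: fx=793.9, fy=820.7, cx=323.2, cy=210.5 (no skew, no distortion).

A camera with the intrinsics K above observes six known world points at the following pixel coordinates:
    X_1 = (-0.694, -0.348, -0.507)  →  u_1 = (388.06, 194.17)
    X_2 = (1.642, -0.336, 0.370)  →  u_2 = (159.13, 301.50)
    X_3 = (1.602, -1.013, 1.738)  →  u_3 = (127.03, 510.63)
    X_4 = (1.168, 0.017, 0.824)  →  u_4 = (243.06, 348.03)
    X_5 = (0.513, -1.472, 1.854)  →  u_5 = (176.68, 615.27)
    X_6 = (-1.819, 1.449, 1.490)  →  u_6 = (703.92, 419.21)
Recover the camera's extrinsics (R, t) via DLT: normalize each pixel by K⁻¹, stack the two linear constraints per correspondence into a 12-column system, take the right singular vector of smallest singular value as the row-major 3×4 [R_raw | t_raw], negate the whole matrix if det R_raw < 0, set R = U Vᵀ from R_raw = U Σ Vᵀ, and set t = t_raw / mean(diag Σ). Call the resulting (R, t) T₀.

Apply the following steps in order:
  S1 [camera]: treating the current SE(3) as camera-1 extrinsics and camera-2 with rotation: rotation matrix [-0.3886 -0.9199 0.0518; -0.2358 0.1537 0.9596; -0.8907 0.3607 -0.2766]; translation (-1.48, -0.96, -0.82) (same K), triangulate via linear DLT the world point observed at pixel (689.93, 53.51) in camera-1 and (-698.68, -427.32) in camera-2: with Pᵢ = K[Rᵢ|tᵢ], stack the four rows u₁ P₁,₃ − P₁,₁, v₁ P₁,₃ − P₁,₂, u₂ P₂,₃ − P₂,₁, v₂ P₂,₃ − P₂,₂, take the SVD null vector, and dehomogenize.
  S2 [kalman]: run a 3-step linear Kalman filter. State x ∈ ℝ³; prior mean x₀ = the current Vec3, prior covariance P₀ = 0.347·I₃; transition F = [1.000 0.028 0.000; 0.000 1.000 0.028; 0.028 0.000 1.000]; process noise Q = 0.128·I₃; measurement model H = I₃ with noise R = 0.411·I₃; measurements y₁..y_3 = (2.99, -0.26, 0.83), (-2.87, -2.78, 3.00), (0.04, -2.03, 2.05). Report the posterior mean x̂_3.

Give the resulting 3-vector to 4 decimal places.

source (pnp_recover): camera pose = R=[-0.7641 0.6283 0.1463; -0.0284 -0.2593 0.9654; 0.6444 0.7335 0.2159], t=(0.1300, 0.2900, 5.3099)
after S1 (triangulate): (-1.8617, 1.3501, -0.9620)
after S2 (kf_track): (-0.5090, -1.4196, 1.6356)

result = (-0.5090, -1.4196, 1.6356)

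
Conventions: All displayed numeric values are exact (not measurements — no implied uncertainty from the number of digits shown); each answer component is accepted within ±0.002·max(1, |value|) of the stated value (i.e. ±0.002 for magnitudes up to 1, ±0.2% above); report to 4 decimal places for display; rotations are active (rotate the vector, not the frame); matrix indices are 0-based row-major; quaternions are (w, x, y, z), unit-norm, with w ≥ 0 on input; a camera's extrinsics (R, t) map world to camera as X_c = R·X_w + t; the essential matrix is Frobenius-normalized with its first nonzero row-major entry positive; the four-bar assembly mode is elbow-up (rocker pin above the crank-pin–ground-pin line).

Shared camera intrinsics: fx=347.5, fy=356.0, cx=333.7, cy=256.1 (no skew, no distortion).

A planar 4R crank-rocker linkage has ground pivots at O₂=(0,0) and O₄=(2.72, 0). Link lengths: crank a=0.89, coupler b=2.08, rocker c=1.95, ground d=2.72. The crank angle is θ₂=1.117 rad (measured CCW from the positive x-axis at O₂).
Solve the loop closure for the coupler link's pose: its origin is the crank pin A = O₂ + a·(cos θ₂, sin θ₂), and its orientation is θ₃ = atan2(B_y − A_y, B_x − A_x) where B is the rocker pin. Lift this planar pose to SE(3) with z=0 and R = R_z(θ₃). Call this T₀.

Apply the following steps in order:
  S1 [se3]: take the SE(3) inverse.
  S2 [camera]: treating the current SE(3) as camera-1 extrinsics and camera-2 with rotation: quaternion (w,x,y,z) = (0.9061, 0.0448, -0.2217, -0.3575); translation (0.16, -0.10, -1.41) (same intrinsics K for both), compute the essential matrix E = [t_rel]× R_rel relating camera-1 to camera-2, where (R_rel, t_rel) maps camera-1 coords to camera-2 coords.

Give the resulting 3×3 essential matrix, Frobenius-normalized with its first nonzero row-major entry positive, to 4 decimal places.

source (fourbar_fk): coupler pose = R=[0.8570 -0.5153 0.0000; 0.5153 0.8570 0.0000; 0.0000 0.0000 1.0000], t=(0.3902, 0.7999, 0.0000)
after S1 (invert_se3): R=[0.8570 0.5153 0.0000; -0.5153 0.8570 0.0000; 0.0000 0.0000 1.0000], t=(-0.7465, -0.4845, 0.0000)
after S2 (essential): [0.0509 -0.5216 -0.1440; 0.6653 0.1158 0.1756; 0.1869 -0.4191 -0.0847]

matrix = [0.0509 -0.5216 -0.1440; 0.6653 0.1158 0.1756; 0.1869 -0.4191 -0.0847]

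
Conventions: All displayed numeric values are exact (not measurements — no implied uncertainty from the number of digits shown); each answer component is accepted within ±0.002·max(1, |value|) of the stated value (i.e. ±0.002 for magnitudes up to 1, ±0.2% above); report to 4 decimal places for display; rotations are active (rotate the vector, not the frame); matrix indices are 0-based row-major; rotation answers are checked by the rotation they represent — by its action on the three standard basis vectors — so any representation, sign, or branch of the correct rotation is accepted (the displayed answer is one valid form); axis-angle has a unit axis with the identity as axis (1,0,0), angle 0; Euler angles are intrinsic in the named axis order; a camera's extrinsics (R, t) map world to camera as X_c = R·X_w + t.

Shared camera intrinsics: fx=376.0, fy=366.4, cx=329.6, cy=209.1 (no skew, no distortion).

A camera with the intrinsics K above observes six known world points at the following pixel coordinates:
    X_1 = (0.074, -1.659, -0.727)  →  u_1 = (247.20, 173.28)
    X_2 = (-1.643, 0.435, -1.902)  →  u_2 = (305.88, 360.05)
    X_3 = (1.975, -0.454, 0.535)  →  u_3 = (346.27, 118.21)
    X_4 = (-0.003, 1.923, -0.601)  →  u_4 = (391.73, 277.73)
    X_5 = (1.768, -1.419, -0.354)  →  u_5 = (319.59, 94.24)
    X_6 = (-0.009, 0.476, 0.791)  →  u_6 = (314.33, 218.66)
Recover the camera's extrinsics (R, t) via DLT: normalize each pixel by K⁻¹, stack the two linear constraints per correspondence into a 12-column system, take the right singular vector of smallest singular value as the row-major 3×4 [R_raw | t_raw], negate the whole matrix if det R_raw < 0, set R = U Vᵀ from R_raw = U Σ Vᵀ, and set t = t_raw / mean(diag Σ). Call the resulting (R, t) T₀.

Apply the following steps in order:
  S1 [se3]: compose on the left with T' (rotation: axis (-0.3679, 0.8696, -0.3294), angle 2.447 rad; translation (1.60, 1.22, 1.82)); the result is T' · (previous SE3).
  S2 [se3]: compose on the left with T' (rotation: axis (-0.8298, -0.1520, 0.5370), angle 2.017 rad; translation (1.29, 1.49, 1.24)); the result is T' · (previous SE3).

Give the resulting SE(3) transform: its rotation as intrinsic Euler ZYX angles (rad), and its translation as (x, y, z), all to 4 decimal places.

rotation (euler_zyx) = (1.6561, -0.9484, 2.2870), translation = (7.0326, 4.9328, -2.0265)

source (pnp_recover): camera pose = R=[0.6059 0.7052 -0.3682; -0.7954 0.5296 -0.2947; -0.0128 0.4714 0.8818], t=(-0.3600, 0.1801, 6.9803)
after S1 (compose_se3): R=[-0.0482 -0.1976 0.9791; -0.9195 -0.3741 -0.1207; 0.3902 -0.9061 -0.1637], t=(7.1072, -0.2901, -2.2145)
after S2 (compose_se3): R=[-0.0497 0.7064 0.7061; 0.5809 -0.5547 0.5958; 0.8125 0.4397 -0.3828], t=(7.0326, 4.9328, -2.0265)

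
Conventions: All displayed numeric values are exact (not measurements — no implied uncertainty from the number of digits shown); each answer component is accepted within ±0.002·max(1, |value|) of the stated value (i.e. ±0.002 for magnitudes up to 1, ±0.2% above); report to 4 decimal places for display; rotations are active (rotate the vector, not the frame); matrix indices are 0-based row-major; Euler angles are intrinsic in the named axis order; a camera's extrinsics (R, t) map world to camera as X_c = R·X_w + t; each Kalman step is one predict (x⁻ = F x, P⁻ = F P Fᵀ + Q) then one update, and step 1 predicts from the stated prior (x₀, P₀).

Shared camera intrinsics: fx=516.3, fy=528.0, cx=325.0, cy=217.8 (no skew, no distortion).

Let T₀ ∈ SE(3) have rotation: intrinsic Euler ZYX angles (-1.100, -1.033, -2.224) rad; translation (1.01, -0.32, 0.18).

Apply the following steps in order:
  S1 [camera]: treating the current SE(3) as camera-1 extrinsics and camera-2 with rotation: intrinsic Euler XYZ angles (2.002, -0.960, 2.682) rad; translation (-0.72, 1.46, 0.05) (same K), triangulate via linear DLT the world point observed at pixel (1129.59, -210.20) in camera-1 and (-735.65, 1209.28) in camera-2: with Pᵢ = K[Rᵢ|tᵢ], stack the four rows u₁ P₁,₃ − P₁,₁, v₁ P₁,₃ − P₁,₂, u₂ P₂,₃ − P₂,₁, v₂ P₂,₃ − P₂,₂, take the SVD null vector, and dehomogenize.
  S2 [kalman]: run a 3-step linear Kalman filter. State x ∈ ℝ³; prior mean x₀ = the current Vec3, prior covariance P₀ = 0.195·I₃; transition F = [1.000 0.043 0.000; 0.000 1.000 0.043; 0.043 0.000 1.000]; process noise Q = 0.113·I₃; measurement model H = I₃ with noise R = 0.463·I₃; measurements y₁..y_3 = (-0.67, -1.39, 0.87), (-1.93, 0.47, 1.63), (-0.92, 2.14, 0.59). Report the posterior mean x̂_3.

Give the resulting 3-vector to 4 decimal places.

result = (-0.5838, 0.7529, 0.9029)

after S1 (triangulate): (1.4588, -0.0408, 0.6298)
after S2 (kf_track): (-0.5838, 0.7529, 0.9029)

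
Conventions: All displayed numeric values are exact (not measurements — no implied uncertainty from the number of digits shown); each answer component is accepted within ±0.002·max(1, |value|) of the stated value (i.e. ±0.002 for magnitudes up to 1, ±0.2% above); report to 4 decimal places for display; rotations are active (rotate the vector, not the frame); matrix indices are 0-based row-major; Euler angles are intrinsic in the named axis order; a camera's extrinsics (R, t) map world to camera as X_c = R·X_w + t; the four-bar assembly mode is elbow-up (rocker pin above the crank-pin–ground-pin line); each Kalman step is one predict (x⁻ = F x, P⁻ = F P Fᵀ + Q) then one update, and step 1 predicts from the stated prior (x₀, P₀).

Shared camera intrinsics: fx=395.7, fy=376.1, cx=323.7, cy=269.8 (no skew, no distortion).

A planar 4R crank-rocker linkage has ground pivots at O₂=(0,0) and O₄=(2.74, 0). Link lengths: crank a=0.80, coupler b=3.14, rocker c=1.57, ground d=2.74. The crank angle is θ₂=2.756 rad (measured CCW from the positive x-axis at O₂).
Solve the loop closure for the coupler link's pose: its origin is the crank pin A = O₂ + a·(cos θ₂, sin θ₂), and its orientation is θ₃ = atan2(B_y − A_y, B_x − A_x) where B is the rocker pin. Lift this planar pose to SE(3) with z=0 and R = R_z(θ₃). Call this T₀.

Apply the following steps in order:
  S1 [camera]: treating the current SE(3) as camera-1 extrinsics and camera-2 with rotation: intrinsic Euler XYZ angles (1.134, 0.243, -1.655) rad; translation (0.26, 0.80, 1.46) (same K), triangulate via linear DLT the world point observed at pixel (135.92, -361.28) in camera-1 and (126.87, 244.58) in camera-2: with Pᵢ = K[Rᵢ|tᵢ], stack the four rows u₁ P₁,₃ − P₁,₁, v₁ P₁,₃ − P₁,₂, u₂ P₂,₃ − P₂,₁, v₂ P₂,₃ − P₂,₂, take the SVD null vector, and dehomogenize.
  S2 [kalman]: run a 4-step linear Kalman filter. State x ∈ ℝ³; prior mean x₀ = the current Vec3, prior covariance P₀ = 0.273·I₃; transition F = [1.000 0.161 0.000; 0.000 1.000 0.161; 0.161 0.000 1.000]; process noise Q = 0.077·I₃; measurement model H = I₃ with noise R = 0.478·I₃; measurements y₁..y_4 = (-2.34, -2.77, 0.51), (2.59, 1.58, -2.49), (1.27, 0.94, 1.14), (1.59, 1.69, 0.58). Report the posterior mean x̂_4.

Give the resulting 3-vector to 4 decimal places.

result = (0.8999, 0.6538, 0.5447)

source (fourbar_fk): coupler pose = R=[0.9288 -0.3707 0.0000; 0.3707 0.9288 0.0000; 0.0000 0.0000 1.0000], t=(-0.7413, 0.3009, 0.0000)
after S1 (triangulate): (-0.4093, -1.8372, 0.9280)
after S2 (kf_track): (0.8999, 0.6538, 0.5447)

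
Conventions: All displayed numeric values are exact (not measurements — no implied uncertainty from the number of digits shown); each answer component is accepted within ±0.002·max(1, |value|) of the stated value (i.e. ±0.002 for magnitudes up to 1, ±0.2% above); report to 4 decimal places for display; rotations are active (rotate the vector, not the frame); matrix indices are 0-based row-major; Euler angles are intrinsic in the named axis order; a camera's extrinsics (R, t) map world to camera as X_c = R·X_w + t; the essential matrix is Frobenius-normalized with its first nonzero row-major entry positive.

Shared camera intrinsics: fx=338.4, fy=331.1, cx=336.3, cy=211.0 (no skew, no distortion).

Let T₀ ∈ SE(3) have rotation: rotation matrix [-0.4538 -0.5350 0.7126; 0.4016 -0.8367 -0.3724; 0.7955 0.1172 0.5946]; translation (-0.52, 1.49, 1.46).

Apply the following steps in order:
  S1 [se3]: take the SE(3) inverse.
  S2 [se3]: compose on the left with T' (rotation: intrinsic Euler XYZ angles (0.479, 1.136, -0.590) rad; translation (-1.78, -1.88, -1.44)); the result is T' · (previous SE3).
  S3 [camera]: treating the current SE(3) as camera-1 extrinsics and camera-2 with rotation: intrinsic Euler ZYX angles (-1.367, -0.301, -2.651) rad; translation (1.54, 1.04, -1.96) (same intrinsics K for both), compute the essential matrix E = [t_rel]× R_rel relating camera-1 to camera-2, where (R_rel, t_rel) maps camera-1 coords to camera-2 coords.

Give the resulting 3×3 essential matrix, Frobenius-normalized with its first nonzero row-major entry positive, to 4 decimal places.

after S1 (invert_se3): R=[-0.4538 0.4016 0.7955; -0.5350 -0.8367 0.1172; 0.7126 -0.3724 0.5946], t=(-1.9958, 0.7974, 0.0574)
after S2 (compose_se3): R=[0.3621 -0.3933 0.8451; -0.5909 -0.7981 -0.1182; 0.7210 -0.4565 -0.5213], t=(-2.2396, -0.8255, 0.3763)
after S3 (essential): [0.2198 -0.4018 0.0571; 0.1320 0.3650 0.5693; 0.3202 -0.3629 0.2794]

matrix = [0.2198 -0.4018 0.0571; 0.1320 0.3650 0.5693; 0.3202 -0.3629 0.2794]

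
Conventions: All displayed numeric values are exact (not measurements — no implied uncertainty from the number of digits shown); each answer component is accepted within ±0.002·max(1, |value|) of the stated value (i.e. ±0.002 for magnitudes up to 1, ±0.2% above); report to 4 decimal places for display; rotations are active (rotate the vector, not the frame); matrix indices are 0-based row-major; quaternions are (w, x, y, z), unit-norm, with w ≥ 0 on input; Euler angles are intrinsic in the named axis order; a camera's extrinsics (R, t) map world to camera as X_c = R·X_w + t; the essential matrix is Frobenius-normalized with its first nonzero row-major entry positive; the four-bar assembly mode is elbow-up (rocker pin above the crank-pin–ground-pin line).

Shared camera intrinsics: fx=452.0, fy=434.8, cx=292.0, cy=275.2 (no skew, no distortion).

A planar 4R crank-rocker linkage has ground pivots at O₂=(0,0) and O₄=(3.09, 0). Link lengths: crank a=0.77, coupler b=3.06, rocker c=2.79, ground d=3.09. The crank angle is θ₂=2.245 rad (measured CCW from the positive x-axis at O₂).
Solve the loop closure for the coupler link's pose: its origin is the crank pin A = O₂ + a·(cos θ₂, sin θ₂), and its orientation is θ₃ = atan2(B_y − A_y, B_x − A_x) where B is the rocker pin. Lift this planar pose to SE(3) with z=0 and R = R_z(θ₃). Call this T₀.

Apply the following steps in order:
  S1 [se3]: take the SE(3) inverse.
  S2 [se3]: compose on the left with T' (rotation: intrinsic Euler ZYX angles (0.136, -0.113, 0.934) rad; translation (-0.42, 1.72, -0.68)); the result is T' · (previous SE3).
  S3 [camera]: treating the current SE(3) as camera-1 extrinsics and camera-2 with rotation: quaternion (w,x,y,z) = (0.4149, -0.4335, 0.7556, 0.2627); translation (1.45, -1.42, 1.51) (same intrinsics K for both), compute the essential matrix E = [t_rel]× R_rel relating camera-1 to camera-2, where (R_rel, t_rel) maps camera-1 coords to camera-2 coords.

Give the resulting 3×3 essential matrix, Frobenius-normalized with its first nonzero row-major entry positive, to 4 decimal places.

source (fourbar_fk): coupler pose = R=[0.7781 -0.6281 0.0000; 0.6281 0.7781 0.0000; 0.0000 0.0000 1.0000], t=(-0.4807, 0.6015, 0.0000)
after S1 (invert_se3): R=[0.7781 0.6281 0.0000; -0.6281 0.7781 0.0000; 0.0000 0.0000 1.0000], t=(-0.0038, -0.7700, 0.0000)
after S2 (compose_se3): R=[0.8731 0.4857 0.0426; -0.2575 0.5335 -0.8057; -0.4141 0.6924 0.5908], t=(-0.2925, 1.2753, -1.2956)
after S3 (essential): [0.0047 -0.0719 0.1914; -0.3767 0.5887 0.1009; 0.0528 0.1347 -0.6623]

matrix = [0.0047 -0.0719 0.1914; -0.3767 0.5887 0.1009; 0.0528 0.1347 -0.6623]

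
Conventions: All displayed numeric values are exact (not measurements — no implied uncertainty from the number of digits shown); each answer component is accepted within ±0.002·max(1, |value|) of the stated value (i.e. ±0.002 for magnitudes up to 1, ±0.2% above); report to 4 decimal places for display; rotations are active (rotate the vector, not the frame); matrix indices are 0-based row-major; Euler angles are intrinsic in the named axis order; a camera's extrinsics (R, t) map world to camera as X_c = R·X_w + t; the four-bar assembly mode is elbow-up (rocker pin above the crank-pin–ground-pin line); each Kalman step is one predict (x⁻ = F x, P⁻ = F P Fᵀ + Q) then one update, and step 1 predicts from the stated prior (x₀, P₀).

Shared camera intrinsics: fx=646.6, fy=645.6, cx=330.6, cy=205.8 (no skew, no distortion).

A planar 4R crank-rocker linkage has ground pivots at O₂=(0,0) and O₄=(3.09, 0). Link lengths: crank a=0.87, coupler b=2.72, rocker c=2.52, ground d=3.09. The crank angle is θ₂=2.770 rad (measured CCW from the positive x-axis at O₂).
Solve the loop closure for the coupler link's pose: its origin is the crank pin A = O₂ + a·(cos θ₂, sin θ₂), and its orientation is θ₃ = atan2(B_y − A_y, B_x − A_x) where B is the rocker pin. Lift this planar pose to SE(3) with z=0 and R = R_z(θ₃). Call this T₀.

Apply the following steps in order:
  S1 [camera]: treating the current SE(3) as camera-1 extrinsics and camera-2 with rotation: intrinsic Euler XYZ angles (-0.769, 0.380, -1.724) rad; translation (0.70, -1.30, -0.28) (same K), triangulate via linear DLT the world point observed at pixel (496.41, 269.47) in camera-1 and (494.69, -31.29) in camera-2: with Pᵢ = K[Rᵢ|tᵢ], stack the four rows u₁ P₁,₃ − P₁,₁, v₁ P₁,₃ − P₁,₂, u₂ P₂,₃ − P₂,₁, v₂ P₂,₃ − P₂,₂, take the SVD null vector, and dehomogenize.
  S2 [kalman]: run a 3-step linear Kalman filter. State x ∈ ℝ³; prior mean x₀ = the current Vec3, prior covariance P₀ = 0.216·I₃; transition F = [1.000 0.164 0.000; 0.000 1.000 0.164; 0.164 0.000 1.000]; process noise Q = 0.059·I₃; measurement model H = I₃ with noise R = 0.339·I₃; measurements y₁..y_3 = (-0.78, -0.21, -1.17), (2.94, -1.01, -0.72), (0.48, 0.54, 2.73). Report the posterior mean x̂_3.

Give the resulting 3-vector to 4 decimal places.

source (fourbar_fk): coupler pose = R=[0.8177 -0.5756 0.0000; 0.5756 0.8177 0.0000; 0.0000 0.0000 1.0000], t=(-0.8106, 0.3159, 0.0000)
after S1 (triangulate): (0.9048, -0.8314, 1.5903)
after S2 (kf_track): (0.9089, -0.1016, 1.1637)

result = (0.9089, -0.1016, 1.1637)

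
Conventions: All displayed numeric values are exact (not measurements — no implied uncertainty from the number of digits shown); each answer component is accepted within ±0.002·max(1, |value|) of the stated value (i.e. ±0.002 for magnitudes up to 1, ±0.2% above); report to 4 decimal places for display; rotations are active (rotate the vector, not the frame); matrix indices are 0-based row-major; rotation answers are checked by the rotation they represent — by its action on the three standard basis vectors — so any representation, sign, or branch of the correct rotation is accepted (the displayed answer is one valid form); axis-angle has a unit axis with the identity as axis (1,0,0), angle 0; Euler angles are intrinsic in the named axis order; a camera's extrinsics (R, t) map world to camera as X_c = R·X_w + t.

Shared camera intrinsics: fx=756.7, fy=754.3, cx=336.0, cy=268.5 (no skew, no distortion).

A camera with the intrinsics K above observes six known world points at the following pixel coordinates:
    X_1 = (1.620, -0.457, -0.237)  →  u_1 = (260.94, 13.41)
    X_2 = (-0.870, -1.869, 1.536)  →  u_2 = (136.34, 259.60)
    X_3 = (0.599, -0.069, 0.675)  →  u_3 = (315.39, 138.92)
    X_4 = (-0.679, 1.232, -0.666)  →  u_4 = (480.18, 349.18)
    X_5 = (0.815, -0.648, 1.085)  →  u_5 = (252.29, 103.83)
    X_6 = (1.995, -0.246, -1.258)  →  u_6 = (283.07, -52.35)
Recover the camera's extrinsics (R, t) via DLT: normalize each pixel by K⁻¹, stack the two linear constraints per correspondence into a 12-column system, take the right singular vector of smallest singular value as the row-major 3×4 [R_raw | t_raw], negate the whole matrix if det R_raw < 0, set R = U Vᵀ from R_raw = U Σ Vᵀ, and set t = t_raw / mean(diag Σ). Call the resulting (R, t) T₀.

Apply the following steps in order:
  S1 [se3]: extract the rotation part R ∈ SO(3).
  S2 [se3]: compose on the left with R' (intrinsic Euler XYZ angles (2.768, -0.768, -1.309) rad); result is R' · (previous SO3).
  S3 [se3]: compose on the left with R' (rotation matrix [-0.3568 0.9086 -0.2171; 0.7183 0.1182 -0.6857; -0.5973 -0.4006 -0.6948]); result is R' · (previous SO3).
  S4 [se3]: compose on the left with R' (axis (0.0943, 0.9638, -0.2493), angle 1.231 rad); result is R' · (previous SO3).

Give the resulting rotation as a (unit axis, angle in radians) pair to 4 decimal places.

source (pnp_recover): camera pose = R=[0.0419 0.9991 -0.0024; -0.9389 0.0385 -0.3420; -0.3416 0.0165 0.9397], t=(-0.1300, -0.3100, 6.0097)
after S1 (rot_of_se3): [0.0419 0.9991 -0.0024; -0.9389 0.0385 -0.3420; -0.3416 0.0165 0.9397]
after S2 (compose_so3): [-0.4072 0.2013 -0.8909; 0.5808 0.8099 -0.0825; 0.7049 -0.5510 -0.4467]
after S3 (compose_so3): [0.5199 0.7837 0.3399; -0.7072 0.6181 -0.3434; -0.4792 -0.0618 0.8755]
after S4 (compose_so3): [-0.4606 0.3934 0.7957; -0.6450 0.4675 -0.6045; -0.6098 -0.7916 0.0384]

rotation (axis_angle) = ((-0.1065, 0.7997, -0.5908), 2.0684)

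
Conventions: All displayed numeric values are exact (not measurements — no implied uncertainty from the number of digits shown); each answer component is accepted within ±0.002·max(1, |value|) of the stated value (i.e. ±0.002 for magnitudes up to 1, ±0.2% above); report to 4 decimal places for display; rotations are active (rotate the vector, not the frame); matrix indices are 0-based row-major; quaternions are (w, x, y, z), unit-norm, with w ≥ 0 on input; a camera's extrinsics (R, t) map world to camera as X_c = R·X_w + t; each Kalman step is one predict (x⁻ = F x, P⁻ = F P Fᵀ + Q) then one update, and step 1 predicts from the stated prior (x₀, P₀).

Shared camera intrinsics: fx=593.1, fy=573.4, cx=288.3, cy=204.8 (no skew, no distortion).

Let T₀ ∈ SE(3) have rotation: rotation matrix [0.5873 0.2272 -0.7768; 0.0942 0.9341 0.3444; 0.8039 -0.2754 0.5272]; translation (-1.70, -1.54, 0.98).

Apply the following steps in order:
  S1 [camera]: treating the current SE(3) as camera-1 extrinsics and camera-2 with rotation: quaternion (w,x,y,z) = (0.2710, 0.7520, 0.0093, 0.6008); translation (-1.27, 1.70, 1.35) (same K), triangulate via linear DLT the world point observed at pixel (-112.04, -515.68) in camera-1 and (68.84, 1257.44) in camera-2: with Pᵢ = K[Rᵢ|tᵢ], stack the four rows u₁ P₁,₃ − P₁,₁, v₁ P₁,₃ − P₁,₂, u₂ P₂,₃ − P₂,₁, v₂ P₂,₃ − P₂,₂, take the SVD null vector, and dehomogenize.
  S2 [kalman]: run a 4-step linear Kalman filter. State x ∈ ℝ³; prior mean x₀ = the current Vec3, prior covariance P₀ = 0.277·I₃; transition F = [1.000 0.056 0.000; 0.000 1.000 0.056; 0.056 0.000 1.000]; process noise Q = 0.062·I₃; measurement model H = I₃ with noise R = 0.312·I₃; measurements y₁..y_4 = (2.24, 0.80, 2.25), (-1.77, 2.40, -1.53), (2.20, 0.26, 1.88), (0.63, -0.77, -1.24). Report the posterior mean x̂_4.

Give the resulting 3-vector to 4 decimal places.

after S1 (triangulate): (0.9598, -1.2539, -0.0138)
after S2 (kf_track): (0.8449, 0.1502, 0.0673)

result = (0.8449, 0.1502, 0.0673)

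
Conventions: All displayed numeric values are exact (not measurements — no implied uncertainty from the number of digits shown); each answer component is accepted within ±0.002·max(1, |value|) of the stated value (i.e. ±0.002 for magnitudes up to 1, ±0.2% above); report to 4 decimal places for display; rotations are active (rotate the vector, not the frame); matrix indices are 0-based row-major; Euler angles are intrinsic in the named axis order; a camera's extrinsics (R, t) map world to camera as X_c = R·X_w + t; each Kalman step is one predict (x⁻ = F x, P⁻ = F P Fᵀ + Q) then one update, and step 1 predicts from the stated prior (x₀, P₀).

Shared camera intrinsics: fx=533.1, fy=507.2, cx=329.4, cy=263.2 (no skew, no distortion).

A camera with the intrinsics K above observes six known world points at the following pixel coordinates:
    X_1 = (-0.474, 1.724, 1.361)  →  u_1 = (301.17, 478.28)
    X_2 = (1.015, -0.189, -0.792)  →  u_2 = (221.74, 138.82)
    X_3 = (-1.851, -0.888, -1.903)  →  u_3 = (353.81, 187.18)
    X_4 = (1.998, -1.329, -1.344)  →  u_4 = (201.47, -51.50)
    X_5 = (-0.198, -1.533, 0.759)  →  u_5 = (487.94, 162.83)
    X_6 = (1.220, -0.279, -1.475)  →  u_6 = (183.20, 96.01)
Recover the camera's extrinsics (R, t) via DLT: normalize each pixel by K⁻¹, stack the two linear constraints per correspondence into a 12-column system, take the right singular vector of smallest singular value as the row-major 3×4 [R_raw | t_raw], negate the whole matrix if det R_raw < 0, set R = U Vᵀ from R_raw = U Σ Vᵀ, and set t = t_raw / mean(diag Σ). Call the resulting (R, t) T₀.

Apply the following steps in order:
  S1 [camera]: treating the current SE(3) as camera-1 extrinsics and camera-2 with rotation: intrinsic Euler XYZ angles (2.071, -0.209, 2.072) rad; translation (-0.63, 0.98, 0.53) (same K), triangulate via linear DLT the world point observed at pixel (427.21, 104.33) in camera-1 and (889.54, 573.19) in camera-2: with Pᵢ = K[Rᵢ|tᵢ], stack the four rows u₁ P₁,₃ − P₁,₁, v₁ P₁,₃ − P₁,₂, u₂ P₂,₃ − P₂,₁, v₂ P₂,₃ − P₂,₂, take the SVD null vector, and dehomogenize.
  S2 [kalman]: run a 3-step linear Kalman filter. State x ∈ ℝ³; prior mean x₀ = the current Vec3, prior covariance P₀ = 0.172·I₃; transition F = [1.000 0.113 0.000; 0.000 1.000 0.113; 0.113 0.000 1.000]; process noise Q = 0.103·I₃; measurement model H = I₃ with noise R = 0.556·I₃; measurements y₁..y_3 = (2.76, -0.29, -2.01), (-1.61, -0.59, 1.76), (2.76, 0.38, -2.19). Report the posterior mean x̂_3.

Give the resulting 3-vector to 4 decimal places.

source (pnp_recover): camera pose = R=[-0.5203 -0.6487 0.5554; -0.3964 0.7595 0.5158; -0.7564 0.0483 -0.6523], t=(-0.1301, -0.2300, 5.0906)
after S1 (triangulate): (-0.2717, -1.8365, -0.3663)
after S2 (kf_track): (0.7382, -0.5770, -0.6186)

result = (0.7382, -0.5770, -0.6186)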